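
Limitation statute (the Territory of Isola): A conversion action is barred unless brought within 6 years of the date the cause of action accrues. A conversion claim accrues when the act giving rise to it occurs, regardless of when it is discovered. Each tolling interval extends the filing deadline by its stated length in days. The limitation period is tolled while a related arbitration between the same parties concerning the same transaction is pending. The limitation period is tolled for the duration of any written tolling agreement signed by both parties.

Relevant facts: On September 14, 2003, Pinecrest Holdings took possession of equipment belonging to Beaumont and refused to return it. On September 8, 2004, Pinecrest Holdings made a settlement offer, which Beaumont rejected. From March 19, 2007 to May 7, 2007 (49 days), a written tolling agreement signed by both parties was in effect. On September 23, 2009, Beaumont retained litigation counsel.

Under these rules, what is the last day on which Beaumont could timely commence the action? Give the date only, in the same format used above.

November 2, 2009

The claim accrued on September 14, 2003, when the wrongful act occurred.
The untolled deadline — 6 years after September 14, 2003 — is September 14, 2009.
The written tolling agreement from March 19, 2007 to May 7, 2007 tolled the period for 49 days, extending the deadline to November 2, 2009.
Nothing else in the chronology tolls or restarts the period.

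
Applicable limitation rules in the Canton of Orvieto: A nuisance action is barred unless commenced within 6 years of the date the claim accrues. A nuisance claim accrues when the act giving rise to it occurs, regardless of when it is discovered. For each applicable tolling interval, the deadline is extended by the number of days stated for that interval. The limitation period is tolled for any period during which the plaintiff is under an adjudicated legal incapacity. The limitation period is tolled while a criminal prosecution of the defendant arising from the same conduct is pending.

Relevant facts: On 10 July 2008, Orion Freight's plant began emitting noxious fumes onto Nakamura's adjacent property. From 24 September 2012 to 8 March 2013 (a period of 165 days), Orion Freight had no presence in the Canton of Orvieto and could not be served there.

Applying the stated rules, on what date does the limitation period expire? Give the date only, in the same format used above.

The claim accrued on 10 July 2008, the date of the act.
6 years from 10 July 2008 is 10 July 2014.
The defendant's absence from the jurisdiction from 24 September 2012 to 8 March 2013 does not toll the period, because no stated rule makes the defendant's absence a tolling event.

10 July 2014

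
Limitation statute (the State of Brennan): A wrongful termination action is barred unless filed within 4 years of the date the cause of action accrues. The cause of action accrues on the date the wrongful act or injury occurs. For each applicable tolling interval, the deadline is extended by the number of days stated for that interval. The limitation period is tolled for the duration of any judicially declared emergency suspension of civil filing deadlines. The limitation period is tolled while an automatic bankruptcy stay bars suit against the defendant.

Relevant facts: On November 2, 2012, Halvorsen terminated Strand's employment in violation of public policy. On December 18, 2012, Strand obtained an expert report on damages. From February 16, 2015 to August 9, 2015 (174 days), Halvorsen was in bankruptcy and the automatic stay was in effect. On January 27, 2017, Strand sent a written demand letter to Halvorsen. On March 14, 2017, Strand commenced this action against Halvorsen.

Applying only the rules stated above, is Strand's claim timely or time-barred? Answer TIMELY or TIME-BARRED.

TIMELY

The limitation period began to run on November 2, 2012.
The untolled deadline — 4 years after November 2, 2012 — is November 2, 2016.
The period was tolled for 174 days by the automatic bankruptcy stay (February 16, 2015 to August 9, 2015), pushing the deadline to April 25, 2017.
None of the other events listed affects the running of the period under the stated rules.
Strand filed on March 14, 2017, before the April 25, 2017 deadline, so the action is timely.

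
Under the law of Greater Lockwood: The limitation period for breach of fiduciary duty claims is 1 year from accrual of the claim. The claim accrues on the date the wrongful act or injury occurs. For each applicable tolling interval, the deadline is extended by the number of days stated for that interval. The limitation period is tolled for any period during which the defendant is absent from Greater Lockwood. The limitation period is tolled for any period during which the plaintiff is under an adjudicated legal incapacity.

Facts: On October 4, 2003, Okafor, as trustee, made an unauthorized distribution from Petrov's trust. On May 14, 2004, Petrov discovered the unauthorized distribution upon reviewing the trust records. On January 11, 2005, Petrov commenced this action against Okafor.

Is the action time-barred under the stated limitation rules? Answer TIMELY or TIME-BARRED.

The claim accrued on October 4, 2003, when the wrongful act occurred; under the stated occurrence rule the May 14, 2004 discovery does not delay accrual.
1 year from October 4, 2003 is October 4, 2004.
Filing on January 11, 2005 missed the October 4, 2004 deadline — the action is time-barred.

TIME-BARRED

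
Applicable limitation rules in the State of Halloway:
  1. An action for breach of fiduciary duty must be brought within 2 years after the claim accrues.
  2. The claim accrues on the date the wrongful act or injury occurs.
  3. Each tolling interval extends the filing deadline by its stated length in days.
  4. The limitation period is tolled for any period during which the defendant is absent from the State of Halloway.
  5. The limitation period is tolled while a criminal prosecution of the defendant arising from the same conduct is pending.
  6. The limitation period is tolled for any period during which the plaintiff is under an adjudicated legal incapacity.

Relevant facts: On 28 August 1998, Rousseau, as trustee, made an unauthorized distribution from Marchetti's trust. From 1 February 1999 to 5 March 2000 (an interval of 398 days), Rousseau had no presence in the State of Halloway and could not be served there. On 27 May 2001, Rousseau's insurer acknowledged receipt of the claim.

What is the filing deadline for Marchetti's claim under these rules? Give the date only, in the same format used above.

30 September 2001

The claim accrued on 28 August 1998, when the wrongful act occurred.
The untolled deadline — 2 years after 28 August 1998 — is 28 August 2000.
The period was tolled for 398 days by the defendant's absence from the jurisdiction (1 February 1999 to 5 March 2000), pushing the deadline to 30 September 2001.
None of the other events listed affects the running of the period under the stated rules.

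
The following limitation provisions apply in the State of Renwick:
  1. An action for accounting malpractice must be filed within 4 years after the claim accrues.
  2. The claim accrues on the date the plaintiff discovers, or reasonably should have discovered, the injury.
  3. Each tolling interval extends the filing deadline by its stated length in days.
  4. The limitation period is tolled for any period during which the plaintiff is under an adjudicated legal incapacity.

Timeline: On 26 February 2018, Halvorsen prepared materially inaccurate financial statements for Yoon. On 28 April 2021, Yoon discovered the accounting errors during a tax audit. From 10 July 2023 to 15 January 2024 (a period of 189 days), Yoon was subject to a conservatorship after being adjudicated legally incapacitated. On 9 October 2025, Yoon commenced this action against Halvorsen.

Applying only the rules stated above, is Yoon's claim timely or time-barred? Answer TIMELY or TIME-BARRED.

Under the discovery rule, the claim accrued on 28 April 2021, when Yoon discovered the injury — not on the 26 February 2018 date of the underlying act.
4 years from 28 April 2021 is 28 April 2025.
The period was tolled for 189 days by the plaintiff's legal incapacity (10 July 2023 to 15 January 2024), pushing the deadline to 3 November 2025.
Filing on 9 October 2025 beat the 3 November 2025 deadline — the action is timely.

TIMELY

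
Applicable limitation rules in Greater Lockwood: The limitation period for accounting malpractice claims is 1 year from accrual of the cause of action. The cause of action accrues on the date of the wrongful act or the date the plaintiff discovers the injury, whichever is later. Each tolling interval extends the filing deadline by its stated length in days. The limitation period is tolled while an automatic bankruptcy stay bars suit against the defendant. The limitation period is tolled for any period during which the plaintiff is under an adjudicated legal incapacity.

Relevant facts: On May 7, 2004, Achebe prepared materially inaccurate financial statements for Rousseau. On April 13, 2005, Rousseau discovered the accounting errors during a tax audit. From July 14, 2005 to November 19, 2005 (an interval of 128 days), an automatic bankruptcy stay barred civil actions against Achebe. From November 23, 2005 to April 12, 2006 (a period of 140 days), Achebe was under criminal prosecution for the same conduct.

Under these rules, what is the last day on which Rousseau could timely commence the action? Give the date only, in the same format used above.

Because discovery on April 13, 2005 post-dates the May 7, 2004 act, accrual under the later-of rule falls on April 13, 2005.
The untolled deadline — 1 year after April 13, 2005 — is April 13, 2006.
The period was tolled for 128 days by the automatic bankruptcy stay (July 14, 2005 to November 19, 2005), pushing the deadline to August 19, 2006.
The pending criminal prosecution from November 23, 2005 to April 12, 2006 does not toll the period, because no stated rule makes a criminal prosecution a tolling event.

August 19, 2006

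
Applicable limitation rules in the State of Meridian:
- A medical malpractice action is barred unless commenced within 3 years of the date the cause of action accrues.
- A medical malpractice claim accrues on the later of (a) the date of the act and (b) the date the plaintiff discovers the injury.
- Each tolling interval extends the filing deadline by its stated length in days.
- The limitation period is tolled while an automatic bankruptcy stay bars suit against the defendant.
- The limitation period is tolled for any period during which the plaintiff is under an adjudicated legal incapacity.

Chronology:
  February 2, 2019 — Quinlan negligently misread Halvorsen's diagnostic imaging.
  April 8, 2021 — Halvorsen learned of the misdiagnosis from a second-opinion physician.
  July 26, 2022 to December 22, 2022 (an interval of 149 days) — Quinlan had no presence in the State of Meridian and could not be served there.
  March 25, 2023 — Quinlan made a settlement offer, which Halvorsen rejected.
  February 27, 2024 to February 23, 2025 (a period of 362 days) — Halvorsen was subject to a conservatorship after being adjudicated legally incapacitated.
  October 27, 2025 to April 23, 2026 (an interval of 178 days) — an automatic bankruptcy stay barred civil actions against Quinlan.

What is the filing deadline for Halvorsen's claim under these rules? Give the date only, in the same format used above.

Taking the later of the act (February 2, 2019) and discovery (April 8, 2021), the claim accrued on April 8, 2021.
The untolled deadline — 3 years after April 8, 2021 — is April 8, 2024.
Because the plaintiff's legal incapacity ran from February 27, 2024 to February 23, 2025, the deadline is extended by 362 days to April 5, 2025.
By the time the automatic bankruptcy stay began on October 27, 2025, the limitation period had already expired on April 5, 2025; that interval cannot revive it.
No stated provision tolls the period for the defendant's absence, so the interval from July 26, 2022 to December 22, 2022 has no effect on the deadline.
None of the other events listed affects the running of the period under the stated rules.

April 5, 2025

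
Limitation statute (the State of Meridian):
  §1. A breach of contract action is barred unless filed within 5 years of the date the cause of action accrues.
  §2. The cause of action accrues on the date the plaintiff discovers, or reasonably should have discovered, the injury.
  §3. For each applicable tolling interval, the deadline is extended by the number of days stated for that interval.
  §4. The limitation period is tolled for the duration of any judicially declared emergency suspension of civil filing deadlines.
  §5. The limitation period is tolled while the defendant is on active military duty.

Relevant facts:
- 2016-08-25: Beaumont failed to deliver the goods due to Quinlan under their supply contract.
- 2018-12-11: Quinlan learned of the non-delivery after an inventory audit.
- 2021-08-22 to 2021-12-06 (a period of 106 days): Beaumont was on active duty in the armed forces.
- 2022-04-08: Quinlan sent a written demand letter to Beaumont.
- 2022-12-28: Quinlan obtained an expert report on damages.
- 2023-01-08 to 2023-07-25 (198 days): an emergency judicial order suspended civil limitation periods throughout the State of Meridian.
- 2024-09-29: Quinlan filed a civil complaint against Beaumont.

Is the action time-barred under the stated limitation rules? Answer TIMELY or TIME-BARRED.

The claim did not accrue until Quinlan discovered the injury on 2018-12-11; the 2016-08-25 act date does not start the clock under the stated rule.
Adding the 5 years base period to 2018-12-11 gives a deadline of 2023-12-11, before any tolling.
Because the defendant's active military service ran from 2021-08-22 to 2021-12-06, the deadline is extended by 106 days to 2024-03-26.
The period was tolled for 198 days by the emergency suspension of filing deadlines (2023-01-08 to 2023-07-25), pushing the deadline to 2024-10-10.
The other events in the timeline have no effect on the limitation period under the stated rules.
The 2024-09-29 filing precedes the 2024-10-10 deadline; the claim is timely.

TIMELY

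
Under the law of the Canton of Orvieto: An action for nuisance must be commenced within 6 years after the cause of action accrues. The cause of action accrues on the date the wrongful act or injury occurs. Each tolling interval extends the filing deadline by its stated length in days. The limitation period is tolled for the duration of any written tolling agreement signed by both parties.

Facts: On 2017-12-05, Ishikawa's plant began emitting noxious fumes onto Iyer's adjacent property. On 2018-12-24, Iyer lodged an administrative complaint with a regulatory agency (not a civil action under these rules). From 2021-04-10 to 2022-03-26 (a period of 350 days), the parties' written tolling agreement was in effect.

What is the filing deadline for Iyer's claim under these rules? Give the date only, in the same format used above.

The claim accrued on 2017-12-05, when the wrongful act occurred.
6 years from 2017-12-05 is 2023-12-05.
Because the written tolling agreement ran from 2021-04-10 to 2022-03-26, the deadline is extended by 350 days to 2024-11-19.
The other events in the timeline have no effect on the limitation period under the stated rules.

2024-11-19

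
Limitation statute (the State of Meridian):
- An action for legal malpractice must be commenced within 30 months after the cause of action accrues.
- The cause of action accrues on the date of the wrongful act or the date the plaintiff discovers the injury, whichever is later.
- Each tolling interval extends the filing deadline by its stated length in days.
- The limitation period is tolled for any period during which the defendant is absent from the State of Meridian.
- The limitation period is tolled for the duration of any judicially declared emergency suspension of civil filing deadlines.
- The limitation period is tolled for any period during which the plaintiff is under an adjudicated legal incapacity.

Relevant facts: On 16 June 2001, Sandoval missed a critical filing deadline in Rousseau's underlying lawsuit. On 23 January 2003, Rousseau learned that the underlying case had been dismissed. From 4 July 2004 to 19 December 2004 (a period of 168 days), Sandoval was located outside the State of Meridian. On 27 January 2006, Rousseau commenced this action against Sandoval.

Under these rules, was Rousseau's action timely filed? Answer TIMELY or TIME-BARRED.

The claim accrued on 23 January 2003 — the later of the 16 June 2001 act and the 23 January 2003 discovery.
The untolled deadline — 30 months after 23 January 2003 — is 23 July 2005.
The period was tolled for 168 days by the defendant's absence from the jurisdiction (4 July 2004 to 19 December 2004), pushing the deadline to 7 January 2006.
The 27 January 2006 filing falls after the 7 January 2006 deadline; the claim is time-barred.

TIME-BARRED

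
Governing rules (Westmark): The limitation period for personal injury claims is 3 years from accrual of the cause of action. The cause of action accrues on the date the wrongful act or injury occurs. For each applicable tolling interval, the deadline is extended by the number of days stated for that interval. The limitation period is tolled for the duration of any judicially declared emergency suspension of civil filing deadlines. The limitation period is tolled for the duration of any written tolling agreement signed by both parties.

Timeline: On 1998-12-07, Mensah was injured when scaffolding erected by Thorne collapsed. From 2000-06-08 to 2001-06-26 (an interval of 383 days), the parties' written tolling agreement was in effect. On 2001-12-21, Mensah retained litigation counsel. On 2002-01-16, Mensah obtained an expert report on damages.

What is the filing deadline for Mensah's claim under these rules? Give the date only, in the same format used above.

2002-12-25

The claim accrued on 1998-12-07, when the wrongful act occurred.
Adding the 3 years base period to 1998-12-07 gives a deadline of 2001-12-07, before any tolling.
Because the written tolling agreement ran from 2000-06-08 to 2001-06-26, the deadline is extended by 383 days to 2002-12-25.
The other events in the timeline have no effect on the limitation period under the stated rules.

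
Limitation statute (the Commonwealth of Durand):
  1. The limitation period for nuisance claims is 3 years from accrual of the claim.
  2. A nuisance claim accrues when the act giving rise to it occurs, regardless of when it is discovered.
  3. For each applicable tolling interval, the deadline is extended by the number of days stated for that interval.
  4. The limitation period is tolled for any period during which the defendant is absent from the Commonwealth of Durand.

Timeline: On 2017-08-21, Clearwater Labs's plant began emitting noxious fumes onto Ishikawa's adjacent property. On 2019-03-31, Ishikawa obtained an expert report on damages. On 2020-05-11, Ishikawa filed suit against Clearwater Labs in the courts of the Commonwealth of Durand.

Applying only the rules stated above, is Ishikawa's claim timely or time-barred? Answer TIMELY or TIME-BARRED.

The limitation period began to run on 2017-08-21.
3 years from 2017-08-21 is 2020-08-21.
Nothing else in the chronology tolls or restarts the period.
Ishikawa filed on 2020-05-11, before the 2020-08-21 deadline, so the action is timely.

TIMELY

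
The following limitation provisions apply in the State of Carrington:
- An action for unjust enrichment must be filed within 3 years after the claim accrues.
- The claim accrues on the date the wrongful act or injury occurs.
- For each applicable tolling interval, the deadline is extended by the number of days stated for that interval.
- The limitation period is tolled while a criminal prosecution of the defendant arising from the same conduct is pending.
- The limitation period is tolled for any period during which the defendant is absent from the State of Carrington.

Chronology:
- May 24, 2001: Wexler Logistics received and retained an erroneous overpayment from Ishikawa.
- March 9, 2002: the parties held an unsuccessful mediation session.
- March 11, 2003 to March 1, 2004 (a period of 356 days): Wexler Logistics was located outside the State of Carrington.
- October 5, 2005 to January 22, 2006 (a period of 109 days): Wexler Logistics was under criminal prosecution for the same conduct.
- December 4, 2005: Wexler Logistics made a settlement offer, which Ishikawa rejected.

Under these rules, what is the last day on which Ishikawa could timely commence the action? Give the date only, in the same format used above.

The claim accrued on May 24, 2001, when the wrongful act occurred.
Adding the 3 years base period to May 24, 2001 gives a deadline of May 24, 2004, before any tolling.
The defendant's absence from the jurisdiction from March 11, 2003 to March 1, 2004 tolled the period for 356 days, extending the deadline to May 15, 2005.
The pending criminal prosecution from October 5, 2005 to January 22, 2006 began after the period had already run on May 15, 2005, so it has no tolling effect.
None of the other events listed affects the running of the period under the stated rules.

May 15, 2005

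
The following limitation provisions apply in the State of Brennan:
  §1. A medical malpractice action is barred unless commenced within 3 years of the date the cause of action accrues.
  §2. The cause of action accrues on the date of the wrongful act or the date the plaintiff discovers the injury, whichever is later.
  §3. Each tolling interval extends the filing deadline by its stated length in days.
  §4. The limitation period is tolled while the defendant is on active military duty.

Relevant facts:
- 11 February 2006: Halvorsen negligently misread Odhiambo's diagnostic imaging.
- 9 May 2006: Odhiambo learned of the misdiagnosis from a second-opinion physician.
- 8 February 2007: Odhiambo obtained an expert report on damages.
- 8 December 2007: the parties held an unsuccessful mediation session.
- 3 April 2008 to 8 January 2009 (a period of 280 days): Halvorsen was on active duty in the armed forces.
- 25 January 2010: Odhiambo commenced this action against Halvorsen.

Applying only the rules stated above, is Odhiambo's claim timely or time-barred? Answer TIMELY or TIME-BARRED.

TIMELY

Taking the later of the act (11 February 2006) and discovery (9 May 2006), the claim accrued on 9 May 2006.
3 years from 9 May 2006 is 9 May 2009.
The defendant's active military service from 3 April 2008 to 8 January 2009 tolled the period for 280 days, extending the deadline to 13 February 2010.
The other events in the timeline have no effect on the limitation period under the stated rules.
Filing on 25 January 2010 beat the 13 February 2010 deadline — the action is timely.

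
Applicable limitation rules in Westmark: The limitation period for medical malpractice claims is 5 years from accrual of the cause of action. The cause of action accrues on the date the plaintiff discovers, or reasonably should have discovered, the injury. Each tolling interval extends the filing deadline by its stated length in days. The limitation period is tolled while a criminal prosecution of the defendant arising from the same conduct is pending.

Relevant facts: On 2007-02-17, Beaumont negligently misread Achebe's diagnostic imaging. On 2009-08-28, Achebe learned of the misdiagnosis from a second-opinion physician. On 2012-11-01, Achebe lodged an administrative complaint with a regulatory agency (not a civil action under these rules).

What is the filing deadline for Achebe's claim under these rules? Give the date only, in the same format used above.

2014-08-28

The claim did not accrue until Achebe discovered the injury on 2009-08-28; the 2007-02-17 act date does not start the clock under the stated rule.
Adding the 5 years base period to 2009-08-28 gives a deadline of 2014-08-28, before any tolling.
The other events in the timeline have no effect on the limitation period under the stated rules.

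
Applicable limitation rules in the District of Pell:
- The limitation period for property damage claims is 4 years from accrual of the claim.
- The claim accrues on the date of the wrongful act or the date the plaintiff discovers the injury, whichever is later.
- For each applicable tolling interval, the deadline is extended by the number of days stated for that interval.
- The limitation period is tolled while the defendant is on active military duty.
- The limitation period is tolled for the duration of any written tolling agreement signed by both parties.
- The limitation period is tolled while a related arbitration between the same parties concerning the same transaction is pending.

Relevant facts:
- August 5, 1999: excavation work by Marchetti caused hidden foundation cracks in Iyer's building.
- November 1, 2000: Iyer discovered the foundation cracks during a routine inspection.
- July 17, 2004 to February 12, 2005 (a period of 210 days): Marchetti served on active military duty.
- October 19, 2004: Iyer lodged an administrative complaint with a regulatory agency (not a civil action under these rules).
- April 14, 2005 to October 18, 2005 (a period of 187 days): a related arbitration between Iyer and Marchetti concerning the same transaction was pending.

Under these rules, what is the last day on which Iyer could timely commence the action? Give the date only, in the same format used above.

The claim accrued on November 1, 2000 — the later of the August 5, 1999 act and the November 1, 2000 discovery.
Adding the 4 years base period to November 1, 2000 gives a deadline of November 1, 2004, before any tolling.
The period was tolled for 210 days by the defendant's active military service (July 17, 2004 to February 12, 2005), pushing the deadline to May 30, 2005.
The pending related arbitration from April 14, 2005 to October 18, 2005 tolled the period for 187 days, extending the deadline to December 3, 2005.
The other events in the timeline have no effect on the limitation period under the stated rules.

December 3, 2005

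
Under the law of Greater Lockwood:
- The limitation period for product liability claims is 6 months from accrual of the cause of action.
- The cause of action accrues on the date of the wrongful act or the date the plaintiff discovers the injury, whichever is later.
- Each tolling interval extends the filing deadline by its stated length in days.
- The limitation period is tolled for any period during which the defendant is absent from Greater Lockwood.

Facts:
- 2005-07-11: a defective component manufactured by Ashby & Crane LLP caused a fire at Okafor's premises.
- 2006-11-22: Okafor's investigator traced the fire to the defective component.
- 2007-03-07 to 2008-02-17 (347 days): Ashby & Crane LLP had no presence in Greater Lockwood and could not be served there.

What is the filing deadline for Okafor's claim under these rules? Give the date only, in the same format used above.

2008-05-03

Taking the later of the act (2005-07-11) and discovery (2006-11-22), the claim accrued on 2006-11-22.
6 months from 2006-11-22 is 2007-05-22.
The defendant's absence from the jurisdiction from 2007-03-07 to 2008-02-17 tolled the period for 347 days, extending the deadline to 2008-05-03.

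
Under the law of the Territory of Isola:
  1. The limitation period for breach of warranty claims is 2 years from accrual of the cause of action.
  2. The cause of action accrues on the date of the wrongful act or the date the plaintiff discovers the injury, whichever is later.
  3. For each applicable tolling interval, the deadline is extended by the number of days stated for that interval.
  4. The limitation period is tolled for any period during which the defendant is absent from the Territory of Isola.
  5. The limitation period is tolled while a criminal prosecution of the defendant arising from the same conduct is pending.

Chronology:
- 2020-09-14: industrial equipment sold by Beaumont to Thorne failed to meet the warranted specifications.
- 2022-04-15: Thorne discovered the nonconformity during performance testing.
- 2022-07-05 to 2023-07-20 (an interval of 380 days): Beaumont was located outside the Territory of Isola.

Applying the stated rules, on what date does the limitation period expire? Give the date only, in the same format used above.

2025-04-30

The claim accrued on 2022-04-15 — the later of the 2020-09-14 act and the 2022-04-15 discovery.
Adding the 2 years base period to 2022-04-15 gives a deadline of 2024-04-15, before any tolling.
The defendant's absence from the jurisdiction from 2022-07-05 to 2023-07-20 tolled the period for 380 days, extending the deadline to 2025-04-30.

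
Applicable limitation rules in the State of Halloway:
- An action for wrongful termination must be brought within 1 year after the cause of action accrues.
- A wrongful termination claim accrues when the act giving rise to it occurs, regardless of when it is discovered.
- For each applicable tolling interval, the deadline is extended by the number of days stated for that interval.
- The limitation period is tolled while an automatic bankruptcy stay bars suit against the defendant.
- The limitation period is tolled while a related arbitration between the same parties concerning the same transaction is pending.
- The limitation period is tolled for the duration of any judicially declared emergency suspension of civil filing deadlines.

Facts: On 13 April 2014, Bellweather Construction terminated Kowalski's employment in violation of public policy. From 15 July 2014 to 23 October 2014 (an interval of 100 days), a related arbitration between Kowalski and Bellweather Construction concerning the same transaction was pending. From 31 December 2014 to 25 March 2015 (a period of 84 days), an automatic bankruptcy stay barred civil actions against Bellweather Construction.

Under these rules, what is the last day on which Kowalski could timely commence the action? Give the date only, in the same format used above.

14 October 2015

The claim accrued on 13 April 2014, when the wrongful act occurred.
1 year from 13 April 2014 is 13 April 2015.
The period was tolled for 100 days by the pending related arbitration (15 July 2014 to 23 October 2014), pushing the deadline to 22 July 2015.
The period was tolled for 84 days by the automatic bankruptcy stay (31 December 2014 to 25 March 2015), pushing the deadline to 14 October 2015.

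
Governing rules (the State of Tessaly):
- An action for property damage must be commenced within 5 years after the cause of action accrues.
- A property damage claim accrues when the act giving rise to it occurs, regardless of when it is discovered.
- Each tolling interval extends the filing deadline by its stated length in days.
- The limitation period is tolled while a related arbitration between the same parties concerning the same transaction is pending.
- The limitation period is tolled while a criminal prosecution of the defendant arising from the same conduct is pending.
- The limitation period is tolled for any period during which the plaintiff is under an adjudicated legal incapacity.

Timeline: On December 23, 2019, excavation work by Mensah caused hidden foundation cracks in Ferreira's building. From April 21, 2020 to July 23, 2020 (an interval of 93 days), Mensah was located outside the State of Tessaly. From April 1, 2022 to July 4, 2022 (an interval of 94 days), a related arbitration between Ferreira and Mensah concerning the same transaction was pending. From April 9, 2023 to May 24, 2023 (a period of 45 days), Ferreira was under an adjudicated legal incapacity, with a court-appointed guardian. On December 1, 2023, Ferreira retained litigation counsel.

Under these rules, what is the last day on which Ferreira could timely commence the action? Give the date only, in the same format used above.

The limitation period began to run on December 23, 2019.
The untolled deadline — 5 years after December 23, 2019 — is December 23, 2024.
Because the pending related arbitration ran from April 1, 2022 to July 4, 2022, the deadline is extended by 94 days to March 27, 2025.
The period was tolled for 45 days by the plaintiff's legal incapacity (April 9, 2023 to May 24, 2023), pushing the deadline to May 11, 2025.
Although the defendant's absence ran from April 21, 2020 to July 23, 2020, the stated rules do not make that a tolling event, so it is disregarded.
None of the other events listed affects the running of the period under the stated rules.

May 11, 2025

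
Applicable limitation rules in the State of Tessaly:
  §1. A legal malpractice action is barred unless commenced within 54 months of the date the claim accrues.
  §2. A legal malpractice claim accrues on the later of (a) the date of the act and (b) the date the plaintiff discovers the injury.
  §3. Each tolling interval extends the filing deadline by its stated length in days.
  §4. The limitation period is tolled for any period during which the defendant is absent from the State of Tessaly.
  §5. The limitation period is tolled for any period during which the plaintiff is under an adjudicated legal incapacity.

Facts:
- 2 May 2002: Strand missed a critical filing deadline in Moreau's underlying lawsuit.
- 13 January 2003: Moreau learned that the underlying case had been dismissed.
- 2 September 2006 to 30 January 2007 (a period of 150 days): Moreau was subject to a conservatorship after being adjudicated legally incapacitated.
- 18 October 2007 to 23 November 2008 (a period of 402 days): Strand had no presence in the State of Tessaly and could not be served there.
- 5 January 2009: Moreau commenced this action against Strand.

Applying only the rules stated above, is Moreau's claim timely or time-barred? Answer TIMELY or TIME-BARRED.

The claim accrued on 13 January 2003 — the later of the 2 May 2002 act and the 13 January 2003 discovery.
54 months from 13 January 2003 is 13 July 2007.
Because the plaintiff's legal incapacity ran from 2 September 2006 to 30 January 2007, the deadline is extended by 150 days to 10 December 2007.
The defendant's absence from the jurisdiction from 18 October 2007 to 23 November 2008 tolled the period for 402 days, extending the deadline to 15 January 2009.
Filing on 5 January 2009 beat the 15 January 2009 deadline — the action is timely.

TIMELY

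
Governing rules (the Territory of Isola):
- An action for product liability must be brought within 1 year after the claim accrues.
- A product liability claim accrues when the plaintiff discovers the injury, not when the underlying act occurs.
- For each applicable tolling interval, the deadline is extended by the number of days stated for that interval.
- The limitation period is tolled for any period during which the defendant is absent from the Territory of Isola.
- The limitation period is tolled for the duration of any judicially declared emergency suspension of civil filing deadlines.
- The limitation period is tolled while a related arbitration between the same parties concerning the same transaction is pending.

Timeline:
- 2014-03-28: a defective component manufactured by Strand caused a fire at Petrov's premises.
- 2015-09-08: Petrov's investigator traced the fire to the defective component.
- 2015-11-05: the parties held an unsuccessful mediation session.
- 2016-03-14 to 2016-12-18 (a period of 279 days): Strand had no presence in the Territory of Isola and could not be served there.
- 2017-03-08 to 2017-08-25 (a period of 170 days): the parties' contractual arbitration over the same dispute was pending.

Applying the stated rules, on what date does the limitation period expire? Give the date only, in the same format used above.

2017-12-01

Under the discovery rule, the claim accrued on 2015-09-08, when Petrov discovered the injury — not on the 2014-03-28 date of the underlying act.
Adding the 1 year base period to 2015-09-08 gives a deadline of 2016-09-08, before any tolling.
The period was tolled for 279 days by the defendant's absence from the jurisdiction (2016-03-14 to 2016-12-18), pushing the deadline to 2017-06-14.
The period was tolled for 170 days by the pending related arbitration (2017-03-08 to 2017-08-25), pushing the deadline to 2017-12-01.
None of the other events listed affects the running of the period under the stated rules.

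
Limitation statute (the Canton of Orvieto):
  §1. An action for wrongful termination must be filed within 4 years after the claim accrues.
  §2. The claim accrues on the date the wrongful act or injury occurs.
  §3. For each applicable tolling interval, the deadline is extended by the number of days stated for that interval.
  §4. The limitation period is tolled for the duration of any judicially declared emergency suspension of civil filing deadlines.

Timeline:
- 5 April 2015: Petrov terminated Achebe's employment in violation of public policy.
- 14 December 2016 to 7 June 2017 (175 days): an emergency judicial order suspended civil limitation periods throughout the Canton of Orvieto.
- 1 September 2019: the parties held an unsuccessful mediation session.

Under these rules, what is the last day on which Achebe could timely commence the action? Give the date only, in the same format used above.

The claim accrued on 5 April 2015, when the wrongful act occurred.
The untolled deadline — 4 years after 5 April 2015 — is 5 April 2019.
Because the emergency suspension of filing deadlines ran from 14 December 2016 to 7 June 2017, the deadline is extended by 175 days to 27 September 2019.
None of the other events listed affects the running of the period under the stated rules.

27 September 2019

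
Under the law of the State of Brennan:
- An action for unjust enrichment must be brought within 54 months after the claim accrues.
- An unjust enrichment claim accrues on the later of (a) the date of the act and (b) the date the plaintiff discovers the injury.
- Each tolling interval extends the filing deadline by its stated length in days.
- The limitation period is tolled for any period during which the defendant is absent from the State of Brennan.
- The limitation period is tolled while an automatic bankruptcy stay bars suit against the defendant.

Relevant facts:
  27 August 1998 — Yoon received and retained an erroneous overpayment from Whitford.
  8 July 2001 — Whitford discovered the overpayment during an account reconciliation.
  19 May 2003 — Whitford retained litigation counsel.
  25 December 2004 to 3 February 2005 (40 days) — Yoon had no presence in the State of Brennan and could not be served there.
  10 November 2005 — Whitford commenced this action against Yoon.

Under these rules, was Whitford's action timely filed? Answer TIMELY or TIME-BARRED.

TIMELY

Because discovery on 8 July 2001 post-dates the 27 August 1998 act, accrual under the later-of rule falls on 8 July 2001.
Adding the 54 months base period to 8 July 2001 gives a deadline of 8 January 2006, before any tolling.
The defendant's absence from the jurisdiction from 25 December 2004 to 3 February 2005 tolled the period for 40 days, extending the deadline to 17 February 2006.
The other events in the timeline have no effect on the limitation period under the stated rules.
The 10 November 2005 filing precedes the 17 February 2006 deadline; the claim is timely.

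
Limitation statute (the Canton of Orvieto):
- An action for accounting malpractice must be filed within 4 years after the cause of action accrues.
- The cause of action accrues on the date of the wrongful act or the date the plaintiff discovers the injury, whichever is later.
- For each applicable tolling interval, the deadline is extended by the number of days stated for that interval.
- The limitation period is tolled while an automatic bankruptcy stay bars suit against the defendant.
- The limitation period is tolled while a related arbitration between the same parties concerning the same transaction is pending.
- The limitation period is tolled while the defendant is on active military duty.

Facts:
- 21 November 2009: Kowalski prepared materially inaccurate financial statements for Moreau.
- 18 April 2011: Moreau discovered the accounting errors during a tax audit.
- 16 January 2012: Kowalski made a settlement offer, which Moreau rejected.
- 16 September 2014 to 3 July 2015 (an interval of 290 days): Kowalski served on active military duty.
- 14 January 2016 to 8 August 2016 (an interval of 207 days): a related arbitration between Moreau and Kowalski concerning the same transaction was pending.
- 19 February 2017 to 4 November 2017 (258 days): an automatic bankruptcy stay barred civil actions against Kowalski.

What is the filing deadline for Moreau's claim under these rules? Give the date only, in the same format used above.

Taking the later of the act (21 November 2009) and discovery (18 April 2011), the claim accrued on 18 April 2011.
4 years from 18 April 2011 is 18 April 2015.
The period was tolled for 290 days by the defendant's active military service (16 September 2014 to 3 July 2015), pushing the deadline to 2 February 2016.
The pending related arbitration from 14 January 2016 to 8 August 2016 tolled the period for 207 days, extending the deadline to 27 August 2016.
By the time the automatic bankruptcy stay began on 19 February 2017, the limitation period had already expired on 27 August 2016; that interval cannot revive it.
Nothing else in the chronology tolls or restarts the period.

27 August 2016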